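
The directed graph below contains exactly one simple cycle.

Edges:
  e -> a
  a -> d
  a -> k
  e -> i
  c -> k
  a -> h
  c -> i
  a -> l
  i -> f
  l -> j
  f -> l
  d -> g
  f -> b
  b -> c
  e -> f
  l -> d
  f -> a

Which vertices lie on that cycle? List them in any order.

DFS with gray/black marking from f:
f gray
  b gray
    c gray
      k gray
      k black
      i gray
        i→f: f is gray → back edge
Back edge closes the cycle f → b → c → i → f; its vertices are {b, c, f, i}.

b, c, f, i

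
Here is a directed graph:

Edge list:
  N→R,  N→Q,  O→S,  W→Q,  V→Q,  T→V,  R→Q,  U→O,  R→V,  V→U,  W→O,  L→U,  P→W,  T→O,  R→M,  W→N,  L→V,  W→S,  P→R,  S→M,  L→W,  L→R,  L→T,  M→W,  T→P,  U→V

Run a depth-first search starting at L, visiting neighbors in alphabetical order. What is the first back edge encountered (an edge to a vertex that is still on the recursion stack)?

N->R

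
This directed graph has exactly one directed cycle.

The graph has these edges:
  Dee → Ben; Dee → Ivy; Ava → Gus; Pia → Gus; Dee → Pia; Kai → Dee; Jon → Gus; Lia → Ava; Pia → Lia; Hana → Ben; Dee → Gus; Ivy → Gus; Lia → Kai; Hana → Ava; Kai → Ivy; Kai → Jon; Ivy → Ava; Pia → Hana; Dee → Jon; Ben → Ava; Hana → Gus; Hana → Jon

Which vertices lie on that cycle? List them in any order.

Dee, Kai, Lia, Pia

DFS with gray/black marking from Pia:
Pia gray
  Lia gray
    Ava gray
      Gus gray
      Gus black
    Ava black
    Kai gray
      Jon gray
        Jon→Gus: Gus black — skip
      Jon black
      Dee gray
        Dee→Gus: Gus black — skip
        Ben gray
          Ben→Ava: Ava black — skip
        Ben black
        Dee→Jon: Jon black — skip
        Dee→Pia: Pia is gray → back edge
Back edge closes the cycle Pia → Lia → Kai → Dee → Pia; its vertices are {Dee, Kai, Lia, Pia}.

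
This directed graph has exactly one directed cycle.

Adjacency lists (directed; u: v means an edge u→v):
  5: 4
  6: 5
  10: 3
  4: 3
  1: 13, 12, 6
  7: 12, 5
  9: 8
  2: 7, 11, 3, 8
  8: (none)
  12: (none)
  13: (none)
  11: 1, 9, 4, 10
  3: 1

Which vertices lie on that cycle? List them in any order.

DFS with gray/black marking from 1:
1 gray
  13 gray
  13 black
  12 gray
  12 black
  6 gray
    5 gray
      4 gray
        3 gray
          3→1: 1 is gray → back edge
Back edge closes the cycle 1 → 6 → 5 → 4 → 3 → 1; its vertices are {1, 3, 4, 5, 6}.

1, 3, 4, 5, 6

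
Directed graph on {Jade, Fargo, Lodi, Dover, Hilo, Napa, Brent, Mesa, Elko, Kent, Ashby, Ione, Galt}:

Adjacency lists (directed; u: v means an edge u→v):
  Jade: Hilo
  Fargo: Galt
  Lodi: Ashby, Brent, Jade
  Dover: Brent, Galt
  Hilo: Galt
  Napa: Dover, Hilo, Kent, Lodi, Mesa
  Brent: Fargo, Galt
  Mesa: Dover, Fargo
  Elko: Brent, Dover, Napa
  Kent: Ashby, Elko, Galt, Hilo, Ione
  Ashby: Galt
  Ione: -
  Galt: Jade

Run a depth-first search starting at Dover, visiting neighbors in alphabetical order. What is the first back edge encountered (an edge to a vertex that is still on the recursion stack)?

DFS from Dover (visiting neighbors in alphabetical order); mark gray on enter, black on exit:
Dover gray
  Brent gray
    Fargo gray
      Galt gray
        Jade gray
          Hilo gray
            Hilo→Galt: Galt is gray → back edge
First back edge: Hilo → Galt.

Hilo->Galt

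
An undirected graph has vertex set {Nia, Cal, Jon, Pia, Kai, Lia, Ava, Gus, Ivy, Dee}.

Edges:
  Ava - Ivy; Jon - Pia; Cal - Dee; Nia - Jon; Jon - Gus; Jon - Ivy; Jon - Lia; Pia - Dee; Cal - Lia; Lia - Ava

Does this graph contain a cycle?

Yes

DFS, tracking each vertex's parent; an edge to a visited non-parent vertex closes a cycle.
Start from Nia:
visit Nia (parent –)
  visit Jon (parent Nia)
    visit Ivy (parent Jon)
      visit Ava (parent Ivy)
        Ava–Ivy: parent, skip
        visit Lia (parent Ava)
          visit Cal (parent Lia)
            Cal–Lia: parent, skip
            visit Dee (parent Cal)
              visit Pia (parent Dee)
                Pia–Jon: Jon visited and ≠ parent → cycle
Cycle: Jon – Ivy – Ava – Lia – Cal – Dee – Pia – Jon.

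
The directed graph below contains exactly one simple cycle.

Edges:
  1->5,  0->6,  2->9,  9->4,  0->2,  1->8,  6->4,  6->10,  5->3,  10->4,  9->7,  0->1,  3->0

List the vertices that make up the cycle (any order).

0, 1, 3, 5

DFS with gray/black marking from 0:
0 gray
  6 gray
    4 gray
    4 black
    10 gray
      10→4: 4 black — skip
    10 black
  6 black
  2 gray
    9 gray
      9→4: 4 black — skip
      7 gray
      7 black
    9 black
  2 black
  1 gray
    8 gray
    8 black
    5 gray
      3 gray
        3→0: 0 is gray → back edge
Back edge closes the cycle 0 → 1 → 5 → 3 → 0; its vertices are {0, 1, 3, 5}.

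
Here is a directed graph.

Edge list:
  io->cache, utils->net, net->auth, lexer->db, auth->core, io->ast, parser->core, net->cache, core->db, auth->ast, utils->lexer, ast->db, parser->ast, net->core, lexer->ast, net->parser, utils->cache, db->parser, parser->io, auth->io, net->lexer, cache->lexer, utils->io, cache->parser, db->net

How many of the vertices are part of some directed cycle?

9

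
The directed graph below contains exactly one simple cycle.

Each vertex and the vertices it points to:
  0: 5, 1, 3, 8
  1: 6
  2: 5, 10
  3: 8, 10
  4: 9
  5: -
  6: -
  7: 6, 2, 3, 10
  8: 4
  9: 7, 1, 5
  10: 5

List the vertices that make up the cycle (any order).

3, 4, 7, 8, 9

DFS with gray/black marking from 3:
3 gray
  8 gray
    4 gray
      9 gray
        7 gray
          6 gray
          6 black
          2 gray
            5 gray
            5 black
            10 gray
              10→5: 5 black — skip
            10 black
          2 black
          7→3: 3 is gray → back edge
Back edge closes the cycle 3 → 8 → 4 → 9 → 7 → 3; its vertices are {3, 4, 7, 8, 9}.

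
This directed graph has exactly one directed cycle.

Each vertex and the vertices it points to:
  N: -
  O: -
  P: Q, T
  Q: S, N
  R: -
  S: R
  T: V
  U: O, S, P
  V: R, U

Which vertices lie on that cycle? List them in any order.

DFS with gray/black marking from V:
V gray
  R gray
  R black
  U gray
    O gray
    O black
    S gray
      S→R: R black — skip
    S black
    P gray
      Q gray
        Q→S: S black — skip
        N gray
        N black
      Q black
      T gray
        T→V: V is gray → back edge
Back edge closes the cycle V → U → P → T → V; its vertices are {P, T, U, V}.

P, T, U, V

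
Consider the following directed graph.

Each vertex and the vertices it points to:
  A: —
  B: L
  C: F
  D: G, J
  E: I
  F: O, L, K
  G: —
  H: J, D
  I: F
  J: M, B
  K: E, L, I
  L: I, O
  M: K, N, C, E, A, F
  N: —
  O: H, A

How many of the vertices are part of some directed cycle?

12

A vertex is on a directed cycle iff it belongs to a strongly connected component of size ≥ 2 (or has a self-loop).
The vertices on cycles are {B, C, D, E, F, H, I, J, K, L, M, O} — 12 in total.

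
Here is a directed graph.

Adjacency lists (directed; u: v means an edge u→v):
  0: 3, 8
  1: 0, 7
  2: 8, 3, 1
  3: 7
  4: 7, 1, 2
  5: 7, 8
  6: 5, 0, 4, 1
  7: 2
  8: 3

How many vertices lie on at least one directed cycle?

6

A vertex is on a directed cycle iff it belongs to a strongly connected component of size ≥ 2 (or has a self-loop).
The vertices on cycles are {0, 1, 2, 3, 7, 8} — 6 in total.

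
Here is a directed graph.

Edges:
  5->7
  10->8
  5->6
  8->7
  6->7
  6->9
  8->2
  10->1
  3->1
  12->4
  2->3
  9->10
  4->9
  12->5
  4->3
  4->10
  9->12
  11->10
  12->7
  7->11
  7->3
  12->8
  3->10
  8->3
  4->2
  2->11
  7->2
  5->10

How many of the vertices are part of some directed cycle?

A vertex is on a directed cycle iff it belongs to a strongly connected component of size ≥ 2 (or has a self-loop).
The vertices on cycles are {2, 3, 4, 5, 6, 7, 8, 9, 10, 11, 12} — 11 in total.

11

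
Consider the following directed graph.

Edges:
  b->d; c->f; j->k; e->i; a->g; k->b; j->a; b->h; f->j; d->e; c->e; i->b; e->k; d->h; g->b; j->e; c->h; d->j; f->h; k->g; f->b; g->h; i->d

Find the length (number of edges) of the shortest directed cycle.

3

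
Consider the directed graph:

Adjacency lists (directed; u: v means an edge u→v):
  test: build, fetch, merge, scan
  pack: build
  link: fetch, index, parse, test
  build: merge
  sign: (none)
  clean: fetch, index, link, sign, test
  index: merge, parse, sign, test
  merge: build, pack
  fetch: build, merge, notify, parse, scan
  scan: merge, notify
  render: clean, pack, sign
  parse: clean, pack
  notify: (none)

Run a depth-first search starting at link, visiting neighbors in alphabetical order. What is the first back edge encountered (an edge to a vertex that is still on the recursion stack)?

DFS from link (visiting neighbors in alphabetical order); mark gray on enter, black on exit:
link gray
  fetch gray
    build gray
      merge gray
        merge→build: build is gray → back edge
First back edge: merge → build.

merge→build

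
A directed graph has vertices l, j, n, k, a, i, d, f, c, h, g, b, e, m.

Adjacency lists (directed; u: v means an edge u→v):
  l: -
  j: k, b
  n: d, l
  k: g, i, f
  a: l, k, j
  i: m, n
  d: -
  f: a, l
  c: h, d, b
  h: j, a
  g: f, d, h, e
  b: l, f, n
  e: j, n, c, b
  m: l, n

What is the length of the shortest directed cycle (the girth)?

3

For each vertex v, BFS finds the shortest path from v back to v.
The shortest such closed walk is k → f → a → k, length 3.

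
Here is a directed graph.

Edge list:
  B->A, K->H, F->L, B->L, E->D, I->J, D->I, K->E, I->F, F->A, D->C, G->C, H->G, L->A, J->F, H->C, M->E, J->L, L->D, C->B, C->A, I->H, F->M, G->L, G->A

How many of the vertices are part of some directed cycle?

11

A vertex is on a directed cycle iff it belongs to a strongly connected component of size ≥ 2 (or has a self-loop).
The vertices on cycles are {B, C, D, E, F, G, H, I, J, L, M} — 11 in total.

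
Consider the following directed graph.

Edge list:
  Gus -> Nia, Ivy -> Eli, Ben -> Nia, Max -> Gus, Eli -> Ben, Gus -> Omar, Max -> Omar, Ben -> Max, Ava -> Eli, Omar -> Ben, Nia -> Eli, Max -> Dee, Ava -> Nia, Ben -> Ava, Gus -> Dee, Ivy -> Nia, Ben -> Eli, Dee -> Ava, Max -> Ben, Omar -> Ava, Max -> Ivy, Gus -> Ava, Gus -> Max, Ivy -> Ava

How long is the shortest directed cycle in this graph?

For each vertex v, BFS finds the shortest path from v back to v.
The shortest such closed walk is Max → Ben → Max, length 2.

2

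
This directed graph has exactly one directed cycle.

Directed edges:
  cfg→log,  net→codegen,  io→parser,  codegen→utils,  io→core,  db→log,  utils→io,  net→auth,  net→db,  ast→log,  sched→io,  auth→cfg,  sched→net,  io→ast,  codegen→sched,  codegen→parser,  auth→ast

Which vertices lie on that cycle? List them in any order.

DFS with gray/black marking from codegen:
codegen gray
  utils gray
    io gray
      core gray
      core black
      parser gray
      parser black
      ast gray
        log gray
        log black
      ast black
    io black
  utils black
  codegen→parser: parser black — skip
  sched gray
    net gray
      net→codegen: codegen is gray → back edge
Back edge closes the cycle codegen → sched → net → codegen; its vertices are {net, sched, codegen}.

net, sched, codegen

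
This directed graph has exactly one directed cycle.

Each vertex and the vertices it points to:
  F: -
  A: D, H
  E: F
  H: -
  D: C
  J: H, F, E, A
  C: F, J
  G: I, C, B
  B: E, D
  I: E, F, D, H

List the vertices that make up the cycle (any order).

A, C, D, J

DFS with gray/black marking from C:
C gray
  F gray
  F black
  J gray
    H gray
    H black
    J→F: F black — skip
    E gray
      E→F: F black — skip
    E black
    A gray
      D gray
        D→C: C is gray → back edge
Back edge closes the cycle C → J → A → D → C; its vertices are {A, C, D, J}.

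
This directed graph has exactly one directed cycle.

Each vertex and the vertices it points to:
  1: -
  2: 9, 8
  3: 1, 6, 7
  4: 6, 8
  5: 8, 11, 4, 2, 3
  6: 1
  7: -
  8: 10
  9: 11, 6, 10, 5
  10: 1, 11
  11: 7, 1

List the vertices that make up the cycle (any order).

DFS with gray/black marking from 5:
5 gray
  8 gray
    10 gray
      1 gray
      1 black
      11 gray
        7 gray
        7 black
        11→1: 1 black — skip
      11 black
    10 black
  8 black
  5→11: 11 black — skip
  4 gray
    6 gray
      6→1: 1 black — skip
    6 black
    4→8: 8 black — skip
  4 black
  2 gray
    9 gray
      9→11: 11 black — skip
      9→6: 6 black — skip
      9→10: 10 black — skip
      9→5: 5 is gray → back edge
Back edge closes the cycle 5 → 2 → 9 → 5; its vertices are {2, 5, 9}.

2, 5, 9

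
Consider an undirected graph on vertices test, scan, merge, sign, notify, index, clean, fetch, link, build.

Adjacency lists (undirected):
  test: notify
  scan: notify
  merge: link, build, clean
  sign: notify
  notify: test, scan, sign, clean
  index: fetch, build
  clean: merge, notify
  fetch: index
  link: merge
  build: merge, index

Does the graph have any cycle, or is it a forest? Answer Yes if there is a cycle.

No

DFS, tracking each vertex's parent; an edge to a visited non-parent vertex closes a cycle.
Start from index:
visit index (parent –)
  visit fetch (parent index)
    fetch–index: parent, skip
  visit build (parent index)
    visit merge (parent build)
      visit link (parent merge)
        link–merge: parent, skip
      merge–build: parent, skip
      visit clean (parent merge)
        clean–merge: parent, skip
        visit notify (parent clean)
          visit test (parent notify)
            test–notify: parent, skip
          visit scan (parent notify)
            scan–notify: parent, skip
          visit sign (parent notify)
            sign–notify: parent, skip
          notify–clean: parent, skip
    build–index: parent, skip
No non-parent visited neighbor found — the graph is a forest.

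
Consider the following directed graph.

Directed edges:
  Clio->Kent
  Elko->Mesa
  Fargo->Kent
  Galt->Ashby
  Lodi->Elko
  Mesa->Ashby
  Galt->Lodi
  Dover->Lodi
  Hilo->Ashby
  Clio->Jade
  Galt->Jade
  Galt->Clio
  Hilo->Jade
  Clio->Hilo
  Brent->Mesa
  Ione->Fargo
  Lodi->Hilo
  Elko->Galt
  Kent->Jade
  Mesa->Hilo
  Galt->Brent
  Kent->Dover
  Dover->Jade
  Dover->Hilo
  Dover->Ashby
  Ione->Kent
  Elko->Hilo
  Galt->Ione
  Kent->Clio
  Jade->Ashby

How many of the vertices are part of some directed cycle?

8

A vertex is on a directed cycle iff it belongs to a strongly connected component of size ≥ 2 (or has a self-loop).
The vertices on cycles are {Clio, Elko, Galt, Ione, Kent, Lodi, Dover, Fargo} — 8 in total.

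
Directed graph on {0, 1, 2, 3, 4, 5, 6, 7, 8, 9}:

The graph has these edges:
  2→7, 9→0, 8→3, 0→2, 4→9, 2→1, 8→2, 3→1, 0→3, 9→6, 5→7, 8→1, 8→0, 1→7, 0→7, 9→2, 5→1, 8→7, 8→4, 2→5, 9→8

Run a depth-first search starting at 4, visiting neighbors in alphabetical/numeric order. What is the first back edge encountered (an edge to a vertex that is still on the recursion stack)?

8->4

DFS from 4 (visiting neighbors in alphabetical/numeric order); mark gray on enter, black on exit:
4 gray
  9 gray
    0 gray
      2 gray
        1 gray
          7 gray
          7 black
        1 black
        5 gray
          5→1: 1 black — skip
          5→7: 7 black — skip
        5 black
        2→7: 7 black — skip
      2 black
      3 gray
        3→1: 1 black — skip
      3 black
      0→7: 7 black — skip
    0 black
    9→2: 2 black — skip
    6 gray
    6 black
    8 gray
      8→0: 0 black — skip
      8→1: 1 black — skip
      8→2: 2 black — skip
      8→3: 3 black — skip
      8→4: 4 is gray → back edge
First back edge: 8 → 4.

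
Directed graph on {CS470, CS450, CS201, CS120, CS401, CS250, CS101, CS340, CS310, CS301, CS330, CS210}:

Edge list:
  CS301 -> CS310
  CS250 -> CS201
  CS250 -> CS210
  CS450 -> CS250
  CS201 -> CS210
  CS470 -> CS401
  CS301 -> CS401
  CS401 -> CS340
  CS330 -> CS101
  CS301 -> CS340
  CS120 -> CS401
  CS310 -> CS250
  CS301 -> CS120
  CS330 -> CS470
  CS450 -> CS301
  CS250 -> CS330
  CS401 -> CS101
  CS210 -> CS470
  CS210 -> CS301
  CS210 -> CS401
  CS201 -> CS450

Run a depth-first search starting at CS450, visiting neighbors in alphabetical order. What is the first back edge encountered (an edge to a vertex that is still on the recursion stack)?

CS310→CS250

DFS from CS450 (visiting neighbors in alphabetical order); mark gray on enter, black on exit:
CS450 gray
  CS250 gray
    CS201 gray
      CS210 gray
        CS301 gray
          CS120 gray
            CS401 gray
              CS101 gray
              CS101 black
              CS340 gray
              CS340 black
            CS401 black
          CS120 black
          CS310 gray
            CS310→CS250: CS250 is gray → back edge
First back edge: CS310 → CS250.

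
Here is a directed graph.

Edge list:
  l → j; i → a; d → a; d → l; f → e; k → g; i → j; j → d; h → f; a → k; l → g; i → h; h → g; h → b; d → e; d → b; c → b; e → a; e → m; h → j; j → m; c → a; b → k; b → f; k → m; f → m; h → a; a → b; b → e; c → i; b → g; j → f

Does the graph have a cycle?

Yes

DFS with white/gray/black marking, starting from c:
c gray
  b gray
    g gray
    g black
    e gray
      a gray
        k gray
          k→g: g black — skip
          m gray
          m black
        k black
        a→b: b is gray → back edge
Back edge found, so a cycle exists: b → e → a → b.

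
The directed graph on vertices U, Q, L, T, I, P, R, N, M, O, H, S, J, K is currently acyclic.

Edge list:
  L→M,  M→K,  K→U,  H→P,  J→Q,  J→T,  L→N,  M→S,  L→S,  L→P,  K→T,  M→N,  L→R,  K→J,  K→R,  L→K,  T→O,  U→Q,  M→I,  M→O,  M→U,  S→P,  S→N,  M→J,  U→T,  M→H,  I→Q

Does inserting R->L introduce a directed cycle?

Yes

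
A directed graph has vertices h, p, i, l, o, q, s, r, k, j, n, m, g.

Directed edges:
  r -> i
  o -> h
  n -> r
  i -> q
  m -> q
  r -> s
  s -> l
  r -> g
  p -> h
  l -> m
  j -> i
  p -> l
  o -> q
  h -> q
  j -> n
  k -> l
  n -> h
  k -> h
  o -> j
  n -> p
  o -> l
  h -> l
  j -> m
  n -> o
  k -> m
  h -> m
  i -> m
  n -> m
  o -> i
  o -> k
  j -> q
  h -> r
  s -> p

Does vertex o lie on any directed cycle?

Yes

o is on a cycle iff o can reach itself via ≥1 edge.
o → j → n → o — yes.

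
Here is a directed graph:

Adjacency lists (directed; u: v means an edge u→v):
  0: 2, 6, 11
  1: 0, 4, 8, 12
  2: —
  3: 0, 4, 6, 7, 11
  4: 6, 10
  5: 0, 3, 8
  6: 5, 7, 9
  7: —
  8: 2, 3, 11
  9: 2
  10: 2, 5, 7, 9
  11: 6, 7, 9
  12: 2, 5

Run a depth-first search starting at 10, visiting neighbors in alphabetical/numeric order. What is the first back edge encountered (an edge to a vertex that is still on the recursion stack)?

DFS from 10 (visiting neighbors in alphabetical/numeric order); mark gray on enter, black on exit:
10 gray
  2 gray
  2 black
  5 gray
    0 gray
      0→2: 2 black — skip
      6 gray
        6→5: 5 is gray → back edge
First back edge: 6 → 5.

6->5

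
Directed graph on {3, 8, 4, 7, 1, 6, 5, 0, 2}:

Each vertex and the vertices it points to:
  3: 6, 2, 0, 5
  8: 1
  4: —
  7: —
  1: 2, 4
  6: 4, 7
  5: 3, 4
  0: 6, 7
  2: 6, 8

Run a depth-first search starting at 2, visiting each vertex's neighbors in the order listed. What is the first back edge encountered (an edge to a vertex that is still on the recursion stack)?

DFS from 2 (visiting each vertex's neighbors in the order listed); mark gray on enter, black on exit:
2 gray
  6 gray
    4 gray
    4 black
    7 gray
    7 black
  6 black
  8 gray
    1 gray
      1→2: 2 is gray → back edge
First back edge: 1 → 2.

1→2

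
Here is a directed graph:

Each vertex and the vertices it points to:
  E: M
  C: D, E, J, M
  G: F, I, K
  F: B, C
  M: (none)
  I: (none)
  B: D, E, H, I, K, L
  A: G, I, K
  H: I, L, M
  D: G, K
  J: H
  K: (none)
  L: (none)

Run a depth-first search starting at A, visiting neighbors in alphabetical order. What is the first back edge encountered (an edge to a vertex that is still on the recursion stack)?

D→G

DFS from A (visiting neighbors in alphabetical order); mark gray on enter, black on exit:
A gray
  G gray
    F gray
      B gray
        D gray
          D→G: G is gray → back edge
First back edge: D → G.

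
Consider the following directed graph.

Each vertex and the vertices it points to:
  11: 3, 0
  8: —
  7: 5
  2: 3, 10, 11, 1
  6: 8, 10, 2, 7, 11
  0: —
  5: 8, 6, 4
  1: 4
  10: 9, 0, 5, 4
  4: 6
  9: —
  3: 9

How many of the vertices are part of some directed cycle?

A vertex is on a directed cycle iff it belongs to a strongly connected component of size ≥ 2 (or has a self-loop).
The vertices on cycles are {1, 2, 4, 5, 6, 7, 10} — 7 in total.

7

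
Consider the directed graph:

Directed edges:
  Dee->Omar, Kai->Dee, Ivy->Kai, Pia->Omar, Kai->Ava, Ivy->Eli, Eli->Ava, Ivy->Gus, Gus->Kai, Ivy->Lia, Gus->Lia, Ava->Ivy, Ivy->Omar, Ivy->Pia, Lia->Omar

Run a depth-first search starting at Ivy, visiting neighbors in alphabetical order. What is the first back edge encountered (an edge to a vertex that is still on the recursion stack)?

Ava->Ivy

DFS from Ivy (visiting neighbors in alphabetical order); mark gray on enter, black on exit:
Ivy gray
  Eli gray
    Ava gray
      Ava→Ivy: Ivy is gray → back edge
First back edge: Ava → Ivy.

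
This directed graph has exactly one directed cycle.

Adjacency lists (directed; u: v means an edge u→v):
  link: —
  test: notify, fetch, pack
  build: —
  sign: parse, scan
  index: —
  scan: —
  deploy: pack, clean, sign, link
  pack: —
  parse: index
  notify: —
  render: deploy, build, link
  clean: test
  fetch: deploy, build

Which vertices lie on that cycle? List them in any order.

test, clean, fetch, deploy

DFS with gray/black marking from deploy:
deploy gray
  pack gray
  pack black
  clean gray
    test gray
      notify gray
      notify black
      fetch gray
        fetch→deploy: deploy is gray → back edge
Back edge closes the cycle deploy → clean → test → fetch → deploy; its vertices are {test, clean, fetch, deploy}.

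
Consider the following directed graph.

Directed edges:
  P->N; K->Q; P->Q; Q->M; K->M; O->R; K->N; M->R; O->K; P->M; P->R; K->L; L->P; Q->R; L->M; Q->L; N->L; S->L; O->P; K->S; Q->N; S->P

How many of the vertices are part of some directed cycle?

4

A vertex is on a directed cycle iff it belongs to a strongly connected component of size ≥ 2 (or has a self-loop).
The vertices on cycles are {L, N, P, Q} — 4 in total.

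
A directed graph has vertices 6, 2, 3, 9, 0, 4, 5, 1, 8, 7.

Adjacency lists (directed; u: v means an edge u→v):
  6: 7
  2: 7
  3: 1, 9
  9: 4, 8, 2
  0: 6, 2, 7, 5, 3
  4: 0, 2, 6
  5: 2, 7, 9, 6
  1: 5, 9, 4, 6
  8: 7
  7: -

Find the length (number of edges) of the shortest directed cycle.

For each vertex v, BFS finds the shortest path from v back to v.
The shortest such closed walk is 0 → 5 → 9 → 4 → 0, length 4.

4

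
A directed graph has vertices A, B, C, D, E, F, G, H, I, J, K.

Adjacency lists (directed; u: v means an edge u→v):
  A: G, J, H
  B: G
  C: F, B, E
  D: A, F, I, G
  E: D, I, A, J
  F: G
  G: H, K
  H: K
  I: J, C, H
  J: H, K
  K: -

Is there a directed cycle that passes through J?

No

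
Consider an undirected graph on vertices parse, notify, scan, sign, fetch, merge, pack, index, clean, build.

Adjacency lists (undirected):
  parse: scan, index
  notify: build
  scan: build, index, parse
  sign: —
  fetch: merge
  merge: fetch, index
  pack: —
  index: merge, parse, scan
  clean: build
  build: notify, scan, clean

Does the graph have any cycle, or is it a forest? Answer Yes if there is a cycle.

Yes

DFS, tracking each vertex's parent; an edge to a visited non-parent vertex closes a cycle.
Start from build:
visit build (parent –)
  visit notify (parent build)
    notify–build: parent, skip
  visit scan (parent build)
    scan–build: parent, skip
    visit index (parent scan)
      visit merge (parent index)
        visit fetch (parent merge)
          fetch–merge: parent, skip
        merge–index: parent, skip
      visit parse (parent index)
        parse–scan: scan visited and ≠ parent → cycle
Cycle: scan – index – parse – scan.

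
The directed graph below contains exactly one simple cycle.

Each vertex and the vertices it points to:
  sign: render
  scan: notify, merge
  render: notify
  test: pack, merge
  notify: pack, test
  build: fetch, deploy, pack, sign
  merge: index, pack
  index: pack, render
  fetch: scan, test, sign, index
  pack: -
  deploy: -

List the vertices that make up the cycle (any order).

DFS with gray/black marking from test:
test gray
  pack gray
  pack black
  merge gray
    index gray
      index→pack: pack black — skip
      render gray
        notify gray
          notify→pack: pack black — skip
          notify→test: test is gray → back edge
Back edge closes the cycle test → merge → index → render → notify → test; its vertices are {test, index, merge, notify, render}.

test, index, merge, notify, render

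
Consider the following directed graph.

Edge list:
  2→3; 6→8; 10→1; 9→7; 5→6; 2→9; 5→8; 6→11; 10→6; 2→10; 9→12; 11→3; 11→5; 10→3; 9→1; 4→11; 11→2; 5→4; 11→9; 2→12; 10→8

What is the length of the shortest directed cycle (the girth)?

For each vertex v, BFS finds the shortest path from v back to v.
The shortest such closed walk is 11 → 5 → 4 → 11, length 3.

3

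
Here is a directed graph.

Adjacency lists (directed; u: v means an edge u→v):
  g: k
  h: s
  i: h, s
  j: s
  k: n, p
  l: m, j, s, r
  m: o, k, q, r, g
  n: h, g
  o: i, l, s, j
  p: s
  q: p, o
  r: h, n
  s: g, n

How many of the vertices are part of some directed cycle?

A vertex is on a directed cycle iff it belongs to a strongly connected component of size ≥ 2 (or has a self-loop).
The vertices on cycles are {g, h, k, l, m, n, o, p, q, s} — 10 in total.

10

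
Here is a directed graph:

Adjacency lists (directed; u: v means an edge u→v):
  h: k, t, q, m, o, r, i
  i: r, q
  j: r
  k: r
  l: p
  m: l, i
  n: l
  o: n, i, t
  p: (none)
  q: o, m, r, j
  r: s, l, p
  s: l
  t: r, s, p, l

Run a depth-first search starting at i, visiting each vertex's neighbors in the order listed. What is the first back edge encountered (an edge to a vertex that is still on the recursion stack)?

DFS from i (visiting each vertex's neighbors in the order listed); mark gray on enter, black on exit:
i gray
  r gray
    s gray
      l gray
        p gray
        p black
      l black
    s black
    r→l: l black — skip
    r→p: p black — skip
  r black
  q gray
    o gray
      n gray
        n→l: l black — skip
      n black
      o→i: i is gray → back edge
First back edge: o → i.

o→i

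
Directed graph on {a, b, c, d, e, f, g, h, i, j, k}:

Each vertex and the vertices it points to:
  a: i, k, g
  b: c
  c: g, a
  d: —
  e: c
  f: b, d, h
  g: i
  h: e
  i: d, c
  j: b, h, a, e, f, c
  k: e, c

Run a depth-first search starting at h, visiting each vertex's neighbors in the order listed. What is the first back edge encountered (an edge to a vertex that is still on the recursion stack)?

DFS from h (visiting each vertex's neighbors in the order listed); mark gray on enter, black on exit:
h gray
  e gray
    c gray
      g gray
        i gray
          d gray
          d black
          i→c: c is gray → back edge
First back edge: i → c.

i→c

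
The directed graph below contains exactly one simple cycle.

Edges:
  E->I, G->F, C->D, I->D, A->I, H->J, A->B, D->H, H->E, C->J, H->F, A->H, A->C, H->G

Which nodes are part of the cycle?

DFS with gray/black marking from H:
H gray
  J gray
  J black
  E gray
    I gray
      D gray
        D→H: H is gray → back edge
Back edge closes the cycle H → E → I → D → H; its vertices are {D, E, H, I}.

D, E, H, I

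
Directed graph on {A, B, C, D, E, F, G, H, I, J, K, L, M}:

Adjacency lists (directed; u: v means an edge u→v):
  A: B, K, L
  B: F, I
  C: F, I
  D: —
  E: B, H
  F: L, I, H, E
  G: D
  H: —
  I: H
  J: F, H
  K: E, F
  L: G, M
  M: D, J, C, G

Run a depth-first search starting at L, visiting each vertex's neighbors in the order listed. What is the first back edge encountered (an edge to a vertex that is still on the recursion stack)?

F->L

DFS from L (visiting each vertex's neighbors in the order listed); mark gray on enter, black on exit:
L gray
  G gray
    D gray
    D black
  G black
  M gray
    M→D: D black — skip
    J gray
      F gray
        F→L: L is gray → back edge
First back edge: F → L.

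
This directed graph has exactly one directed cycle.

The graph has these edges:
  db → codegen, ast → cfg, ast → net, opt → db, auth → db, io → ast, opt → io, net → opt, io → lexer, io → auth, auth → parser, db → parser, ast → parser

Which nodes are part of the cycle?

io, ast, net, opt

DFS with gray/black marking from opt:
opt gray
  db gray
    codegen gray
    codegen black
    parser gray
    parser black
  db black
  io gray
    ast gray
      cfg gray
      cfg black
      net gray
        net→opt: opt is gray → back edge
Back edge closes the cycle opt → io → ast → net → opt; its vertices are {io, ast, net, opt}.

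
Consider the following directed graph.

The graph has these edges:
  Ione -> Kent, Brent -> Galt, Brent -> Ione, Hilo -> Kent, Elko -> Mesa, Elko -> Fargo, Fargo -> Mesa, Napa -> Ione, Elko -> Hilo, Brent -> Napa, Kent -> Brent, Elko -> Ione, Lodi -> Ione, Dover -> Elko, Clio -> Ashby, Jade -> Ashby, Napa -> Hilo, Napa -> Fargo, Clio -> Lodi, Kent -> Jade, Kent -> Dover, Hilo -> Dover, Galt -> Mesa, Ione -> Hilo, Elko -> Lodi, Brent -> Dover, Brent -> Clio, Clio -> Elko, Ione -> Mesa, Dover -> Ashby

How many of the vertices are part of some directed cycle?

9

A vertex is on a directed cycle iff it belongs to a strongly connected component of size ≥ 2 (or has a self-loop).
The vertices on cycles are {Clio, Elko, Hilo, Ione, Kent, Lodi, Napa, Brent, Dover} — 9 in total.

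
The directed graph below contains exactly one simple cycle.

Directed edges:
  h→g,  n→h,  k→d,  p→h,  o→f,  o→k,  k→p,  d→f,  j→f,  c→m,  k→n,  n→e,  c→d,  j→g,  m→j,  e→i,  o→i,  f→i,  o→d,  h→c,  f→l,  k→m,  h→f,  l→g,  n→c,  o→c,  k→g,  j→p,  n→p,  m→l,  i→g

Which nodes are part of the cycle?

c, h, j, m, p

DFS with gray/black marking from c:
c gray
  m gray
    l gray
      g gray
      g black
    l black
    j gray
      f gray
        i gray
          i→g: g black — skip
        i black
        f→l: l black — skip
      f black
      j→g: g black — skip
      p gray
        h gray
          h→f: f black — skip
          h→g: g black — skip
          h→c: c is gray → back edge
Back edge closes the cycle c → m → j → p → h → c; its vertices are {c, h, j, m, p}.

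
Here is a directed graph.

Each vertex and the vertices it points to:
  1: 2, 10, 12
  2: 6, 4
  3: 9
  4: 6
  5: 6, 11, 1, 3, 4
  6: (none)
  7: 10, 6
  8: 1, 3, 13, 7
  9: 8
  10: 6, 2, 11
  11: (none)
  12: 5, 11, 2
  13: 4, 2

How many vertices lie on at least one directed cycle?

A vertex is on a directed cycle iff it belongs to a strongly connected component of size ≥ 2 (or has a self-loop).
The vertices on cycles are {1, 3, 5, 8, 9, 12} — 6 in total.

6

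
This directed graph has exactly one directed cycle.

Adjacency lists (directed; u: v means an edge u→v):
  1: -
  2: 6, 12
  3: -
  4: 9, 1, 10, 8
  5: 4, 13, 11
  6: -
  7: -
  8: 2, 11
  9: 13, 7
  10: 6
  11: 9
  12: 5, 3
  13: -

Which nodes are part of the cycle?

DFS with gray/black marking from 2:
2 gray
  6 gray
  6 black
  12 gray
    5 gray
      4 gray
        9 gray
          13 gray
          13 black
          7 gray
          7 black
        9 black
        1 gray
        1 black
        10 gray
          10→6: 6 black — skip
        10 black
        8 gray
          8→2: 2 is gray → back edge
Back edge closes the cycle 2 → 12 → 5 → 4 → 8 → 2; its vertices are {2, 4, 5, 8, 12}.

2, 4, 5, 8, 12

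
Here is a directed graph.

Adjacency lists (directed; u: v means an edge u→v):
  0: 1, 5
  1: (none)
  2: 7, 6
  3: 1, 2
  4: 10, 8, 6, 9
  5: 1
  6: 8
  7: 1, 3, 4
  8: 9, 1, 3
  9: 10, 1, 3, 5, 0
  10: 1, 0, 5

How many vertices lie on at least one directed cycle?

A vertex is on a directed cycle iff it belongs to a strongly connected component of size ≥ 2 (or has a self-loop).
The vertices on cycles are {2, 3, 4, 6, 7, 8, 9} — 7 in total.

7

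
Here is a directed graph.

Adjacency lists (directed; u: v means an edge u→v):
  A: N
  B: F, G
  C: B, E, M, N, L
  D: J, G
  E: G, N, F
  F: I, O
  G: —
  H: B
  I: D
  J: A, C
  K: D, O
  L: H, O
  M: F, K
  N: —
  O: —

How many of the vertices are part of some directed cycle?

A vertex is on a directed cycle iff it belongs to a strongly connected component of size ≥ 2 (or has a self-loop).
The vertices on cycles are {B, C, D, E, F, H, I, J, K, L, M} — 11 in total.

11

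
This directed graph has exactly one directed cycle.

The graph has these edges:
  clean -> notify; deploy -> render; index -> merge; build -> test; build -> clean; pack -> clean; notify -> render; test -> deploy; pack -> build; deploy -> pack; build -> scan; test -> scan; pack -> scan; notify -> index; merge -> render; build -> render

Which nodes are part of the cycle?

pack, test, build, deploy

DFS with gray/black marking from pack:
pack gray
  scan gray
  scan black
  clean gray
    notify gray
      index gray
        merge gray
          render gray
          render black
        merge black
      index black
      notify→render: render black — skip
    notify black
  clean black
  build gray
    build→scan: scan black — skip
    build→render: render black — skip
    test gray
      deploy gray
        deploy→render: render black — skip
        deploy→pack: pack is gray → back edge
Back edge closes the cycle pack → build → test → deploy → pack; its vertices are {pack, test, build, deploy}.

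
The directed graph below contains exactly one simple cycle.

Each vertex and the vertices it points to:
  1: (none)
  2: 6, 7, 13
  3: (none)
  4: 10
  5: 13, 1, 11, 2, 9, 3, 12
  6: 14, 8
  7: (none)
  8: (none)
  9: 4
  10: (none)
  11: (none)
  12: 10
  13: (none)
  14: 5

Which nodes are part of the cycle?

2, 5, 6, 14

DFS with gray/black marking from 5:
5 gray
  13 gray
  13 black
  1 gray
  1 black
  11 gray
  11 black
  2 gray
    6 gray
      14 gray
        14→5: 5 is gray → back edge
Back edge closes the cycle 5 → 2 → 6 → 14 → 5; its vertices are {2, 5, 6, 14}.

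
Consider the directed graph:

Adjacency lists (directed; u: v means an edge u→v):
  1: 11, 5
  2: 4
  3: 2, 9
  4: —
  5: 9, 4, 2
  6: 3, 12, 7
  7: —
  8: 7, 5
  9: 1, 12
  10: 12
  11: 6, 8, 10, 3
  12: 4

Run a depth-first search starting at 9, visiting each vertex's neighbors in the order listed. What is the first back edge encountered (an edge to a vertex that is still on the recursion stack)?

DFS from 9 (visiting each vertex's neighbors in the order listed); mark gray on enter, black on exit:
9 gray
  1 gray
    11 gray
      6 gray
        3 gray
          2 gray
            4 gray
            4 black
          2 black
          3→9: 9 is gray → back edge
First back edge: 3 → 9.

3->9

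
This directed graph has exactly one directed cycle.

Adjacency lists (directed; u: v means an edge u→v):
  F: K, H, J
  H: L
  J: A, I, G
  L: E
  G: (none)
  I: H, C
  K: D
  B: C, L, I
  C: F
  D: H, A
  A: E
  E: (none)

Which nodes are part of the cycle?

DFS with gray/black marking from C:
C gray
  F gray
    K gray
      D gray
        H gray
          L gray
            E gray
            E black
          L black
        H black
        A gray
          A→E: E black — skip
        A black
      D black
    K black
    F→H: H black — skip
    J gray
      J→A: A black — skip
      I gray
        I→H: H black — skip
        I→C: C is gray → back edge
Back edge closes the cycle C → F → J → I → C; its vertices are {C, F, I, J}.

C, F, I, J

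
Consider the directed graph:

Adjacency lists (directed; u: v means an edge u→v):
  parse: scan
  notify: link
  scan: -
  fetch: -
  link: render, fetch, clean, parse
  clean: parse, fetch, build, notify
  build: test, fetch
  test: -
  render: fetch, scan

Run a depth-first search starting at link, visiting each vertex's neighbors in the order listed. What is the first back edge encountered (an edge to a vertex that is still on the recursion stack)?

notify->link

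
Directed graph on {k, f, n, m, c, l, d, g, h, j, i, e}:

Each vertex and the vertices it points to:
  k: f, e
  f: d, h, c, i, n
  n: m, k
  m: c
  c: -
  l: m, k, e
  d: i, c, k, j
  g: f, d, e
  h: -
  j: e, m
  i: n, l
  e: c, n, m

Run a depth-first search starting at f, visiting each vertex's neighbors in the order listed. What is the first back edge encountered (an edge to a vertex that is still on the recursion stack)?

k→f

DFS from f (visiting each vertex's neighbors in the order listed); mark gray on enter, black on exit:
f gray
  d gray
    i gray
      n gray
        m gray
          c gray
          c black
        m black
        k gray
          k→f: f is gray → back edge
First back edge: k → f.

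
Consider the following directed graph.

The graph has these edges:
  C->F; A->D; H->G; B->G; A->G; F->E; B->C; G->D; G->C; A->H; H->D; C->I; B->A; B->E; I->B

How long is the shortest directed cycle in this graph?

For each vertex v, BFS finds the shortest path from v back to v.
The shortest such closed walk is C → I → B → C, length 3.

3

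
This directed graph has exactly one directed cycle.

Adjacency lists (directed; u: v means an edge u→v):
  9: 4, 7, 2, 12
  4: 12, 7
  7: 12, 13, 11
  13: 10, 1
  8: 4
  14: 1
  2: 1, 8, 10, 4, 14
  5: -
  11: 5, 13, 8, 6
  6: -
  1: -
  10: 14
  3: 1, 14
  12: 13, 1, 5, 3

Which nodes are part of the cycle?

DFS with gray/black marking from 7:
7 gray
  12 gray
    13 gray
      10 gray
        14 gray
          1 gray
          1 black
        14 black
      10 black
      13→1: 1 black — skip
    13 black
    12→1: 1 black — skip
    5 gray
    5 black
    3 gray
      3→1: 1 black — skip
      3→14: 14 black — skip
    3 black
  12 black
  7→13: 13 black — skip
  11 gray
    11→5: 5 black — skip
    11→13: 13 black — skip
    8 gray
      4 gray
        4→12: 12 black — skip
        4→7: 7 is gray → back edge
Back edge closes the cycle 7 → 11 → 8 → 4 → 7; its vertices are {4, 7, 8, 11}.

4, 7, 8, 11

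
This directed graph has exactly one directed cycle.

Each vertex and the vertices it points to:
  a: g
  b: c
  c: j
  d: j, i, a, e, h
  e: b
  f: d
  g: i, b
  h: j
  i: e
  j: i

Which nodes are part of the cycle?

b, c, e, i, j

DFS with gray/black marking from e:
e gray
  b gray
    c gray
      j gray
        i gray
          i→e: e is gray → back edge
Back edge closes the cycle e → b → c → j → i → e; its vertices are {b, c, e, i, j}.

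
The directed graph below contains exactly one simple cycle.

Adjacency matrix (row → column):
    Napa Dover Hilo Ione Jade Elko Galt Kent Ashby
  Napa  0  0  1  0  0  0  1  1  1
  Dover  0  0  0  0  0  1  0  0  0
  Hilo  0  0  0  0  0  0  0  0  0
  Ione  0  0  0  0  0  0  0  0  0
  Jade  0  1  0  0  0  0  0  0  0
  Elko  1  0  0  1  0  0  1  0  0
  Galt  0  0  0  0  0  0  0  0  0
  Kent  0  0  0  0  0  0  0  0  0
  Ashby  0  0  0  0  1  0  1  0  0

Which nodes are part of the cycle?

DFS with gray/black marking from Dover:
Dover gray
  Elko gray
    Napa gray
      Ashby gray
        Galt gray
        Galt black
        Jade gray
          Jade→Dover: Dover is gray → back edge
Back edge closes the cycle Dover → Elko → Napa → Ashby → Jade → Dover; its vertices are {Elko, Jade, Napa, Ashby, Dover}.

Elko, Jade, Napa, Ashby, Dover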